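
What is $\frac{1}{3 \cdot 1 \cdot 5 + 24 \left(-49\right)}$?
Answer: $- \frac{1}{1161} \approx -0.00086133$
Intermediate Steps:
$\frac{1}{3 \cdot 1 \cdot 5 + 24 \left(-49\right)} = \frac{1}{3 \cdot 5 - 1176} = \frac{1}{15 - 1176} = \frac{1}{-1161} = - \frac{1}{1161}$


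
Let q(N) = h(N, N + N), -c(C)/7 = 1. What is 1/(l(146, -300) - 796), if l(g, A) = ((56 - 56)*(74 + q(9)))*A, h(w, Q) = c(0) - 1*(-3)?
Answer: -1/796 ≈ -0.0012563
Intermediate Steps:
c(C) = -7 (c(C) = -7*1 = -7)
h(w, Q) = -4 (h(w, Q) = -7 - 1*(-3) = -7 + 3 = -4)
q(N) = -4
l(g, A) = 0 (l(g, A) = ((56 - 56)*(74 - 4))*A = (0*70)*A = 0*A = 0)
1/(l(146, -300) - 796) = 1/(0 - 796) = 1/(-796) = -1/796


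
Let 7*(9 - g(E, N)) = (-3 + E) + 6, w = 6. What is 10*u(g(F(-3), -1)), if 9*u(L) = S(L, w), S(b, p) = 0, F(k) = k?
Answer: 0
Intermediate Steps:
g(E, N) = 60/7 - E/7 (g(E, N) = 9 - ((-3 + E) + 6)/7 = 9 - (3 + E)/7 = 9 + (-3/7 - E/7) = 60/7 - E/7)
u(L) = 0 (u(L) = (⅑)*0 = 0)
10*u(g(F(-3), -1)) = 10*0 = 0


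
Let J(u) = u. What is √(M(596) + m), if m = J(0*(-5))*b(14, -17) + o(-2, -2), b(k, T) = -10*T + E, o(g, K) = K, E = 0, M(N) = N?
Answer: 3*√66 ≈ 24.372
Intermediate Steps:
b(k, T) = -10*T (b(k, T) = -10*T + 0 = -10*T)
m = -2 (m = (0*(-5))*(-10*(-17)) - 2 = 0*170 - 2 = 0 - 2 = -2)
√(M(596) + m) = √(596 - 2) = √594 = 3*√66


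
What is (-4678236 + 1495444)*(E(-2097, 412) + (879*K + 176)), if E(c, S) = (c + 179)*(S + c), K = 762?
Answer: -12418630556768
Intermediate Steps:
E(c, S) = (179 + c)*(S + c)
(-4678236 + 1495444)*(E(-2097, 412) + (879*K + 176)) = (-4678236 + 1495444)*(((-2097)² + 179*412 + 179*(-2097) + 412*(-2097)) + (879*762 + 176)) = -3182792*((4397409 + 73748 - 375363 - 863964) + (669798 + 176)) = -3182792*(3231830 + 669974) = -3182792*3901804 = -12418630556768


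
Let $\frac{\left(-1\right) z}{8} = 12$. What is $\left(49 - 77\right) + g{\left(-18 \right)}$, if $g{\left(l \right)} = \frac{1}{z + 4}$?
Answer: $- \frac{2577}{92} \approx -28.011$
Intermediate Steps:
$z = -96$ ($z = \left(-8\right) 12 = -96$)
$g{\left(l \right)} = - \frac{1}{92}$ ($g{\left(l \right)} = \frac{1}{-96 + 4} = \frac{1}{-92} = - \frac{1}{92}$)
$\left(49 - 77\right) + g{\left(-18 \right)} = \left(49 - 77\right) - \frac{1}{92} = -28 - \frac{1}{92} = - \frac{2577}{92}$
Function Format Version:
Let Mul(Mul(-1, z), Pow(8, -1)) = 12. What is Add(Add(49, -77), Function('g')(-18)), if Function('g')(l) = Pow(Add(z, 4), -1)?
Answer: Rational(-2577, 92) ≈ -28.011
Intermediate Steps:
z = -96 (z = Mul(-8, 12) = -96)
Function('g')(l) = Rational(-1, 92) (Function('g')(l) = Pow(Add(-96, 4), -1) = Pow(-92, -1) = Rational(-1, 92))
Add(Add(49, -77), Function('g')(-18)) = Add(Add(49, -77), Rational(-1, 92)) = Add(-28, Rational(-1, 92)) = Rational(-2577, 92)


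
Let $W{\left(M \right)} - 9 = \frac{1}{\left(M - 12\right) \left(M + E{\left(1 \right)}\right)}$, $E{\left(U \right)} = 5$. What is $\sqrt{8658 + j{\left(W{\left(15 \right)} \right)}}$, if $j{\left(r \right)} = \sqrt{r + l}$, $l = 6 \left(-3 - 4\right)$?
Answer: $\frac{\sqrt{7792200 + 30 i \sqrt{29685}}}{30} \approx 93.048 + 0.030861 i$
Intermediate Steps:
$W{\left(M \right)} = 9 + \frac{1}{\left(-12 + M\right) \left(5 + M\right)}$ ($W{\left(M \right)} = 9 + \frac{1}{\left(M - 12\right) \left(M + 5\right)} = 9 + \frac{1}{\left(-12 + M\right) \left(5 + M\right)}$)
$l = -42$ ($l = 6 \left(-7\right) = -42$)
$j{\left(r \right)} = \sqrt{-42 + r}$ ($j{\left(r \right)} = \sqrt{r - 42} = \sqrt{-42 + r}$)
$\sqrt{8658 + j{\left(W{\left(15 \right)} \right)}} = \sqrt{8658 + \sqrt{-42 + \frac{-539 - 945 + 9 \cdot 15^{2}}{-60 + 15^{2} - 105}}} = \sqrt{8658 + \sqrt{-42 + \frac{-539 - 945 + 9 \cdot 225}{-60 + 225 - 105}}} = \sqrt{8658 + \sqrt{-42 + \frac{-539 - 945 + 2025}{60}}} = \sqrt{8658 + \sqrt{-42 + \frac{1}{60} \cdot 541}} = \sqrt{8658 + \sqrt{-42 + \frac{541}{60}}} = \sqrt{8658 + \sqrt{- \frac{1979}{60}}} = \sqrt{8658 + \frac{i \sqrt{29685}}{30}}$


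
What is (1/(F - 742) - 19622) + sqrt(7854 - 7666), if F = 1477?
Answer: -14422169/735 + 2*sqrt(47) ≈ -19608.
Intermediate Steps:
(1/(F - 742) - 19622) + sqrt(7854 - 7666) = (1/(1477 - 742) - 19622) + sqrt(7854 - 7666) = (1/735 - 19622) + sqrt(188) = (1/735 - 19622) + 2*sqrt(47) = -14422169/735 + 2*sqrt(47)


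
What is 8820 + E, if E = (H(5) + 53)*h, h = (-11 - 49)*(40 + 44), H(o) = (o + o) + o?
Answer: -333900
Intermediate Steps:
H(o) = 3*o (H(o) = 2*o + o = 3*o)
h = -5040 (h = -60*84 = -5040)
E = -342720 (E = (3*5 + 53)*(-5040) = (15 + 53)*(-5040) = 68*(-5040) = -342720)
8820 + E = 8820 - 342720 = -333900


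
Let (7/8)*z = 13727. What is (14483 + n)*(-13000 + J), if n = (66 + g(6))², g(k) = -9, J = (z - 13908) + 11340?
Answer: 2127840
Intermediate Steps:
z = 15688 (z = (8/7)*13727 = 15688)
J = 13120 (J = (15688 - 13908) + 11340 = 1780 + 11340 = 13120)
n = 3249 (n = (66 - 9)² = 57² = 3249)
(14483 + n)*(-13000 + J) = (14483 + 3249)*(-13000 + 13120) = 17732*120 = 2127840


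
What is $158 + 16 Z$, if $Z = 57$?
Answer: $1070$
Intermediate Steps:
$158 + 16 Z = 158 + 16 \cdot 57 = 158 + 912 = 1070$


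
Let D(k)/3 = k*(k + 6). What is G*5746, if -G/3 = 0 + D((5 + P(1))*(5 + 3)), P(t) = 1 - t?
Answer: -95153760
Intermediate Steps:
D(k) = 3*k*(6 + k) (D(k) = 3*(k*(k + 6)) = 3*(k*(6 + k)) = 3*k*(6 + k))
G = -16560 (G = -3*(0 + 3*((5 + (1 - 1*1))*(5 + 3))*(6 + (5 + (1 - 1*1))*(5 + 3))) = -3*(0 + 3*((5 + (1 - 1))*8)*(6 + (5 + (1 - 1))*8)) = -3*(0 + 3*((5 + 0)*8)*(6 + (5 + 0)*8)) = -3*(0 + 3*(5*8)*(6 + 5*8)) = -3*(0 + 3*40*(6 + 40)) = -3*(0 + 3*40*46) = -3*(0 + 5520) = -3*5520 = -16560)
G*5746 = -16560*5746 = -95153760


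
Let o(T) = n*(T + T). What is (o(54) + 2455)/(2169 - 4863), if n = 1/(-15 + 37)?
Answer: -27059/29634 ≈ -0.91311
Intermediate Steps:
n = 1/22 ≈ 0.045455
o(T) = T/11 (o(T) = (T + T)/22 = (2*T)/22 = T/11)
(o(54) + 2455)/(2169 - 4863) = ((1/11)*54 + 2455)/(2169 - 4863) = (54/11 + 2455)/(-2694) = (27059/11)*(-1/2694) = -27059/29634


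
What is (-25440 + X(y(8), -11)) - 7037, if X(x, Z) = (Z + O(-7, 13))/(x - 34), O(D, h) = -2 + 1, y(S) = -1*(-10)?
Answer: -64953/2 ≈ -32477.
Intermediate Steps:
y(S) = 10
O(D, h) = -1
X(x, Z) = (-1 + Z)/(-34 + x) (X(x, Z) = (Z - 1)/(x - 34) = (-1 + Z)/(-34 + x))
(-25440 + X(y(8), -11)) - 7037 = (-25440 + (-1 - 11)/(-34 + 10)) - 7037 = (-25440 - 12/(-24)) - 7037 = (-25440 - 1/24*(-12)) - 7037 = (-25440 + ½) - 7037 = -50879/2 - 7037 = -64953/2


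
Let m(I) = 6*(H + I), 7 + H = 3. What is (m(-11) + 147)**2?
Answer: 3249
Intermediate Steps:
H = -4 (H = -7 + 3 = -4)
m(I) = -24 + 6*I (m(I) = 6*(-4 + I) = -24 + 6*I)
(m(-11) + 147)**2 = ((-24 + 6*(-11)) + 147)**2 = ((-24 - 66) + 147)**2 = (-90 + 147)**2 = 57**2 = 3249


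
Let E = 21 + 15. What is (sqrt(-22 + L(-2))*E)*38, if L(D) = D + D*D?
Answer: 2736*I*sqrt(5) ≈ 6117.9*I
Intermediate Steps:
E = 36
L(D) = D + D**2
(sqrt(-22 + L(-2))*E)*38 = (sqrt(-22 - 2*(1 - 2))*36)*38 = (sqrt(-22 - 2*(-1))*36)*38 = (sqrt(-22 + 2)*36)*38 = (sqrt(-20)*36)*38 = ((2*I*sqrt(5))*36)*38 = (72*I*sqrt(5))*38 = 2736*I*sqrt(5)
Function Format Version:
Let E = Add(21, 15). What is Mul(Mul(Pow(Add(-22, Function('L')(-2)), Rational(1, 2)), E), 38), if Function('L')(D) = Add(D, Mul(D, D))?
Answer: Mul(2736, I, Pow(5, Rational(1, 2))) ≈ Mul(6117.9, I)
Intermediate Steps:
E = 36
Function('L')(D) = Add(D, Pow(D, 2))
Mul(Mul(Pow(Add(-22, Function('L')(-2)), Rational(1, 2)), E), 38) = Mul(Mul(Pow(Add(-22, Mul(-2, Add(1, -2))), Rational(1, 2)), 36), 38) = Mul(Mul(Pow(Add(-22, Mul(-2, -1)), Rational(1, 2)), 36), 38) = Mul(Mul(Pow(Add(-22, 2), Rational(1, 2)), 36), 38) = Mul(Mul(Pow(-20, Rational(1, 2)), 36), 38) = Mul(Mul(Mul(2, I, Pow(5, Rational(1, 2))), 36), 38) = Mul(Mul(72, I, Pow(5, Rational(1, 2))), 38) = Mul(2736, I, Pow(5, Rational(1, 2)))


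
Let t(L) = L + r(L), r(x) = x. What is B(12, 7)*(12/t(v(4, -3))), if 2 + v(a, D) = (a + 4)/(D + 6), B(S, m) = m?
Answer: 63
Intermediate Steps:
v(a, D) = -2 + (4 + a)/(6 + D) (v(a, D) = -2 + (a + 4)/(D + 6) = -2 + (4 + a)/(6 + D))
t(L) = 2*L (t(L) = L + L = 2*L)
B(12, 7)*(12/t(v(4, -3))) = 7*(12/((2*((-8 + 4 - 2*(-3))/(6 - 3))))) = 7*(12/((2*((-8 + 4 + 6)/3)))) = 7*(12/((2*((⅓)*2)))) = 7*(12/((2*(⅔)))) = 7*(12/(4/3)) = 7*(12*(¾)) = 7*9 = 63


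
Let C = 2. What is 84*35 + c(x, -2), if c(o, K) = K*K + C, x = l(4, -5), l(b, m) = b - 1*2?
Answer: 2946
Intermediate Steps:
l(b, m) = -2 + b (l(b, m) = b - 2 = -2 + b)
x = 2 (x = -2 + 4 = 2)
c(o, K) = 2 + K² (c(o, K) = K*K + 2 = K² + 2 = 2 + K²)
84*35 + c(x, -2) = 84*35 + (2 + (-2)²) = 2940 + (2 + 4) = 2940 + 6 = 2946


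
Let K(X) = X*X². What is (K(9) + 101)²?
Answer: 688900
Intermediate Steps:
K(X) = X³
(K(9) + 101)² = (9³ + 101)² = (729 + 101)² = 830² = 688900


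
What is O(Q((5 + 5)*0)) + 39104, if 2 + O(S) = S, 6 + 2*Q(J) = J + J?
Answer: 39099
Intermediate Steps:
Q(J) = -3 + J (Q(J) = -3 + (J + J)/2 = -3 + (2*J)/2 = -3 + J)
O(S) = -2 + S
O(Q((5 + 5)*0)) + 39104 = (-2 + (-3 + (5 + 5)*0)) + 39104 = (-2 + (-3 + 10*0)) + 39104 = (-2 + (-3 + 0)) + 39104 = (-2 - 3) + 39104 = -5 + 39104 = 39099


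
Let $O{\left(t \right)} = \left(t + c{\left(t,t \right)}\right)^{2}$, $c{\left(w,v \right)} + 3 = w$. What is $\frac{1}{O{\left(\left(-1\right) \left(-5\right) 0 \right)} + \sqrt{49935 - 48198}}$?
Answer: $- \frac{1}{184} + \frac{\sqrt{193}}{552} \approx 0.019733$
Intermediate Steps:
$c{\left(w,v \right)} = -3 + w$
$O{\left(t \right)} = \left(-3 + 2 t\right)^{2}$ ($O{\left(t \right)} = \left(t + \left(-3 + t\right)\right)^{2} = \left(-3 + 2 t\right)^{2}$)
$\frac{1}{O{\left(\left(-1\right) \left(-5\right) 0 \right)} + \sqrt{49935 - 48198}} = \frac{1}{\left(-3 + 2 \left(-1\right) \left(-5\right) 0\right)^{2} + \sqrt{49935 - 48198}} = \frac{1}{\left(-3 + 2 \cdot 5 \cdot 0\right)^{2} + \sqrt{1737}} = \frac{1}{\left(-3 + 2 \cdot 0\right)^{2} + 3 \sqrt{193}} = \frac{1}{\left(-3 + 0\right)^{2} + 3 \sqrt{193}} = \frac{1}{\left(-3\right)^{2} + 3 \sqrt{193}} = \frac{1}{9 + 3 \sqrt{193}}$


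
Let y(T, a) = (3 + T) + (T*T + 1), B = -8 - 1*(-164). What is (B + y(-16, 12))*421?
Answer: 168400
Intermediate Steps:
B = 156 (B = -8 + 164 = 156)
y(T, a) = 4 + T + T² (y(T, a) = (3 + T) + (T² + 1) = (3 + T) + (1 + T²) = 4 + T + T²)
(B + y(-16, 12))*421 = (156 + (4 - 16 + (-16)²))*421 = (156 + (4 - 16 + 256))*421 = (156 + 244)*421 = 400*421 = 168400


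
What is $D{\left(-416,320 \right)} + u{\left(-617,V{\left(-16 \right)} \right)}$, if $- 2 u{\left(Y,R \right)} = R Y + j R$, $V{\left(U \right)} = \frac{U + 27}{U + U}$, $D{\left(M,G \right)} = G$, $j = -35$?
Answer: $\frac{3327}{16} \approx 207.94$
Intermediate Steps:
$V{\left(U \right)} = \frac{27 + U}{2 U}$
$u{\left(Y,R \right)} = \frac{35 R}{2} - \frac{R Y}{2}$ ($u{\left(Y,R \right)} = - \frac{R Y - 35 R}{2} = - \frac{- 35 R + R Y}{2} = \frac{35 R}{2} - \frac{R Y}{2}$)
$D{\left(-416,320 \right)} + u{\left(-617,V{\left(-16 \right)} \right)} = 320 + \frac{\frac{27 - 16}{2 \left(-16\right)} \left(35 - -617\right)}{2} = 320 + \frac{\frac{1}{2} \left(- \frac{1}{16}\right) 11 \left(35 + 617\right)}{2} = 320 + \frac{1}{2} \left(- \frac{11}{32}\right) 652 = 320 - \frac{1793}{16} = \frac{3327}{16}$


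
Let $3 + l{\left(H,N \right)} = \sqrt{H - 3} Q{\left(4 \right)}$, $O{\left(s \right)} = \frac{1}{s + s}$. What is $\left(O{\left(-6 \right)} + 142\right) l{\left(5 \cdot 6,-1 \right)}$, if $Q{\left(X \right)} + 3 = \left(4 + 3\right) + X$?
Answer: $- \frac{1703}{4} + 3406 \sqrt{3} \approx 5473.6$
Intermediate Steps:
$Q{\left(X \right)} = 4 + X$ ($Q{\left(X \right)} = -3 + \left(\left(4 + 3\right) + X\right) = -3 + \left(7 + X\right) = 4 + X$)
$O{\left(s \right)} = \frac{1}{2 s}$
$l{\left(H,N \right)} = -3 + 8 \sqrt{-3 + H}$ ($l{\left(H,N \right)} = -3 + \sqrt{H - 3} \left(4 + 4\right) = -3 + \sqrt{-3 + H} 8 = -3 + 8 \sqrt{-3 + H}$)
$\left(O{\left(-6 \right)} + 142\right) l{\left(5 \cdot 6,-1 \right)} = \left(\frac{1}{2 \left(-6\right)} + 142\right) \left(-3 + 8 \sqrt{-3 + 5 \cdot 6}\right) = \left(\frac{1}{2} \left(- \frac{1}{6}\right) + 142\right) \left(-3 + 8 \sqrt{-3 + 30}\right) = \left(- \frac{1}{12} + 142\right) \left(-3 + 8 \sqrt{27}\right) = \frac{1703 \left(-3 + 8 \cdot 3 \sqrt{3}\right)}{12} = \frac{1703 \left(-3 + 24 \sqrt{3}\right)}{12} = - \frac{1703}{4} + 3406 \sqrt{3}$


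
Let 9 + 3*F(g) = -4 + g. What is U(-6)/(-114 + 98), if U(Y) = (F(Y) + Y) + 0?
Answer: 37/48 ≈ 0.77083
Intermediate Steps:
F(g) = -13/3 + g/3 (F(g) = -3 + (-4 + g)/3 = -3 + (-4/3 + g/3) = -13/3 + g/3)
U(Y) = -13/3 + 4*Y/3 (U(Y) = ((-13/3 + Y/3) + Y) + 0 = (-13/3 + 4*Y/3) + 0 = -13/3 + 4*Y/3)
U(-6)/(-114 + 98) = (-13/3 + (4/3)*(-6))/(-114 + 98) = (-13/3 - 8)/(-16) = -37/3*(-1/16) = 37/48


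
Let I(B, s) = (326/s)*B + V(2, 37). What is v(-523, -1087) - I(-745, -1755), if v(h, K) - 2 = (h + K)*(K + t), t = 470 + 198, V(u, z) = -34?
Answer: 236745152/351 ≈ 6.7449e+5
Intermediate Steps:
t = 668
v(h, K) = 2 + (668 + K)*(K + h) (v(h, K) = 2 + (h + K)*(K + 668) = 2 + (K + h)*(668 + K) = 2 + (668 + K)*(K + h))
I(B, s) = -34 + 326*B/s (I(B, s) = (326/s)*B - 34 = 326*B/s - 34 = -34 + 326*B/s)
v(-523, -1087) - I(-745, -1755) = (2 + (-1087)² + 668*(-1087) + 668*(-523) - 1087*(-523)) - (-34 + 326*(-745)/(-1755)) = (2 + 1181569 - 726116 - 349364 + 568501) - (-34 + 326*(-745)*(-1/1755)) = 674592 - (-34 + 48574/351) = 674592 - 1*36640/351 = 674592 - 36640/351 = 236745152/351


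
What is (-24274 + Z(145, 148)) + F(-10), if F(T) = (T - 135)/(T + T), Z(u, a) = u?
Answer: -96487/4 ≈ -24122.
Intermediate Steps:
F(T) = (-135 + T)/(2*T) (F(T) = (-135 + T)/((2*T)) = (-135 + T)*(1/(2*T)) = (-135 + T)/(2*T))
(-24274 + Z(145, 148)) + F(-10) = (-24274 + 145) + (½)*(-135 - 10)/(-10) = -24129 + (½)*(-⅒)*(-145) = -24129 + 29/4 = -96487/4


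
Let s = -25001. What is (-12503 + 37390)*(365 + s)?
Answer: -613116132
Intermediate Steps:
(-12503 + 37390)*(365 + s) = (-12503 + 37390)*(365 - 25001) = 24887*(-24636) = -613116132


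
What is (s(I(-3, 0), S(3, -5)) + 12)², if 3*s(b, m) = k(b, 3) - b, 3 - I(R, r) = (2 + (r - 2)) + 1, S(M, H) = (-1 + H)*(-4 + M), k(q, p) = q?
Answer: 144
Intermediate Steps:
I(R, r) = 2 - r (I(R, r) = 3 - ((2 + (r - 2)) + 1) = 3 - ((2 + (-2 + r)) + 1) = 3 - (r + 1) = 3 - (1 + r) = 3 + (-1 - r) = 2 - r)
s(b, m) = 0 (s(b, m) = (b - b)/3 = (⅓)*0 = 0)
(s(I(-3, 0), S(3, -5)) + 12)² = (0 + 12)² = 12² = 144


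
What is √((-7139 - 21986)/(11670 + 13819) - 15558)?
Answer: I*√10108605711643/25489 ≈ 124.74*I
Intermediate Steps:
√((-7139 - 21986)/(11670 + 13819) - 15558) = √(-29125/25489 - 15558) = √(-396586987/25489) = I*√10108605711643/25489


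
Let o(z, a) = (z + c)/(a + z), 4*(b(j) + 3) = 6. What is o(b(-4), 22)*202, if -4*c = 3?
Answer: -909/41 ≈ -22.171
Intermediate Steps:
c = -3/4 (c = -1/4*3 = -3/4 ≈ -0.75000)
b(j) = -3/2 (b(j) = -3 + (1/4)*6 = -3 + 3/2 = -3/2)
o(z, a) = (-3/4 + z)/(a + z) (o(z, a) = (z - 3/4)/(a + z) = (-3/4 + z)/(a + z))
o(b(-4), 22)*202 = ((-3/4 - 3/2)/(22 - 3/2))*202 = (-9/4/(41/2))*202 = ((2/41)*(-9/4))*202 = -9/82*202 = -909/41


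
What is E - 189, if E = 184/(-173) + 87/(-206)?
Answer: -6788537/35638 ≈ -190.49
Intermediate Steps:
E = -52955/35638 (E = 184*(-1/173) + 87*(-1/206) = -184/173 - 87/206 = -52955/35638 ≈ -1.4859)
E - 189 = -52955/35638 - 189 = -6788537/35638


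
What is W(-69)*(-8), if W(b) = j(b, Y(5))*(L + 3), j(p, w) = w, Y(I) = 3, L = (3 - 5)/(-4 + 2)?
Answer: -96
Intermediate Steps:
L = 1 (L = -2/(-2) = -2*(-½) = 1)
W(b) = 12 (W(b) = 3*(1 + 3) = 3*4 = 12)
W(-69)*(-8) = 12*(-8) = -96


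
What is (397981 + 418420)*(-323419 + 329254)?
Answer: 4763699835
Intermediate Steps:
(397981 + 418420)*(-323419 + 329254) = 816401*5835 = 4763699835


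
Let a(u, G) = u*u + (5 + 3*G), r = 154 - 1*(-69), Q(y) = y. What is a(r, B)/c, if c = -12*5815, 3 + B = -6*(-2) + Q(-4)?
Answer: -16583/23260 ≈ -0.71294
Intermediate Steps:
r = 223 (r = 154 + 69 = 223)
B = 5 (B = -3 + (-6*(-2) - 4) = -3 + (12 - 4) = -3 + 8 = 5)
a(u, G) = 5 + u² + 3*G (a(u, G) = u² + (5 + 3*G) = 5 + u² + 3*G)
c = -69780
a(r, B)/c = (5 + 223² + 3*5)/(-69780) = (5 + 49729 + 15)*(-1/69780) = 49749*(-1/69780) = -16583/23260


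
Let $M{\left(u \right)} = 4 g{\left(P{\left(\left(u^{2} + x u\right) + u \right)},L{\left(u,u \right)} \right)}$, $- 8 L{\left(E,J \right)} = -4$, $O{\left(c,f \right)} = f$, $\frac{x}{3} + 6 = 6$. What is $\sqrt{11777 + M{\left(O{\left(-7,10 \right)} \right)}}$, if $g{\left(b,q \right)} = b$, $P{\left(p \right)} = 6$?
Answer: $\sqrt{11801} \approx 108.63$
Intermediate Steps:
$x = 0$ ($x = -18 + 3 \cdot 6 = -18 + 18 = 0$)
$L{\left(E,J \right)} = \frac{1}{2}$ ($L{\left(E,J \right)} = \left(- \frac{1}{8}\right) \left(-4\right) = \frac{1}{2}$)
$M{\left(u \right)} = 24$ ($M{\left(u \right)} = 4 \cdot 6 = 24$)
$\sqrt{11777 + M{\left(O{\left(-7,10 \right)} \right)}} = \sqrt{11777 + 24} = \sqrt{11801}$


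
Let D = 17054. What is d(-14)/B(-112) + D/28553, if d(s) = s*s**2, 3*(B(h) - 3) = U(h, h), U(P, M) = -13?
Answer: 58779128/28553 ≈ 2058.6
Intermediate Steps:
B(h) = -4/3 (B(h) = 3 + (1/3)*(-13) = 3 - 13/3 = -4/3)
d(s) = s**3
d(-14)/B(-112) + D/28553 = (-14)**3/(-4/3) + 17054/28553 = -2744*(-3/4) + 17054*(1/28553) = 2058 + 17054/28553 = 58779128/28553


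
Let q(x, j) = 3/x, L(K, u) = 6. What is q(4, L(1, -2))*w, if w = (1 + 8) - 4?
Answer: 15/4 ≈ 3.7500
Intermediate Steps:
w = 5 (w = 9 - 4 = 5)
q(4, L(1, -2))*w = (3/4)*5 = (3*(¼))*5 = (¾)*5 = 15/4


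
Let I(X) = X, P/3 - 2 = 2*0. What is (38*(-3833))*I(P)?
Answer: -873924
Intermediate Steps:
P = 6 (P = 6 + 3*(2*0) = 6 + 3*0 = 6 + 0 = 6)
(38*(-3833))*I(P) = (38*(-3833))*6 = -145654*6 = -873924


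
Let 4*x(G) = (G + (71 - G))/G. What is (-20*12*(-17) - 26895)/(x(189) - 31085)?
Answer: 17248140/23500189 ≈ 0.73396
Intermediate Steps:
x(G) = 71/(4*G) (x(G) = ((G + (71 - G))/G)/4 = (71/G)/4 = 71/(4*G))
(-20*12*(-17) - 26895)/(x(189) - 31085) = (-20*12*(-17) - 26895)/((71/4)/189 - 31085) = (-240*(-17) - 26895)/((71/4)*(1/189) - 31085) = (4080 - 26895)/(71/756 - 31085) = -22815/(-23500189/756) = -22815*(-756/23500189) = 17248140/23500189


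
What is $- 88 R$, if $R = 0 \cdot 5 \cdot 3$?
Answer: $0$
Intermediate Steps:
$R = 0$ ($R = 0 \cdot 3 = 0$)
$- 88 R = \left(-88\right) 0 = 0$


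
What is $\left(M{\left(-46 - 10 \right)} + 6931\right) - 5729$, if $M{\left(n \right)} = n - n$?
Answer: $1202$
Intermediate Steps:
$M{\left(n \right)} = 0$
$\left(M{\left(-46 - 10 \right)} + 6931\right) - 5729 = \left(0 + 6931\right) - 5729 = 6931 - 5729 = 1202$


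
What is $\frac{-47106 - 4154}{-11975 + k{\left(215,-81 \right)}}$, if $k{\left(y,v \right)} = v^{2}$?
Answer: $\frac{25630}{2707} \approx 9.468$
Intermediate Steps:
$\frac{-47106 - 4154}{-11975 + k{\left(215,-81 \right)}} = \frac{-47106 - 4154}{-11975 + \left(-81\right)^{2}} = - \frac{51260}{-11975 + 6561} = - \frac{51260}{-5414} = \left(-51260\right) \left(- \frac{1}{5414}\right) = \frac{25630}{2707}$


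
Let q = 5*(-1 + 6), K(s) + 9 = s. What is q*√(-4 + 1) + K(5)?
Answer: -4 + 25*I*√3 ≈ -4.0 + 43.301*I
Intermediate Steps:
K(s) = -9 + s
q = 25 (q = 5*5 = 25)
q*√(-4 + 1) + K(5) = 25*√(-4 + 1) + (-9 + 5) = 25*√(-3) - 4 = 25*(I*√3) - 4 = 25*I*√3 - 4 = -4 + 25*I*√3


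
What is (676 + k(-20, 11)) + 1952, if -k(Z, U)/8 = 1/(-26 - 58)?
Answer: 55190/21 ≈ 2628.1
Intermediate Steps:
k(Z, U) = 2/21 (k(Z, U) = -8/(-26 - 58) = -8/(-84) = -8*(-1/84) = 2/21)
(676 + k(-20, 11)) + 1952 = (676 + 2/21) + 1952 = 14198/21 + 1952 = 55190/21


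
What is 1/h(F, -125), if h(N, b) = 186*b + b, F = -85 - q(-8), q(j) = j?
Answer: -1/23375 ≈ -4.2781e-5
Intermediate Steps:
F = -77 (F = -85 - 1*(-8) = -85 + 8 = -77)
h(N, b) = 187*b
1/h(F, -125) = 1/(187*(-125)) = 1/(-23375) = -1/23375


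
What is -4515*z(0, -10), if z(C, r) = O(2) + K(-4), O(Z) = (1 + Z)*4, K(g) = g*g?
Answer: -126420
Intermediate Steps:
K(g) = g**2
O(Z) = 4 + 4*Z
z(C, r) = 28 (z(C, r) = (4 + 4*2) + (-4)**2 = (4 + 8) + 16 = 12 + 16 = 28)
-4515*z(0, -10) = -4515*28 = -126420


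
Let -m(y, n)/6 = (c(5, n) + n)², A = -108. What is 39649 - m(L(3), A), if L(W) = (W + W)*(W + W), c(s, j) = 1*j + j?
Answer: 669505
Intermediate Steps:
c(s, j) = 2*j (c(s, j) = j + j = 2*j)
L(W) = 4*W² (L(W) = (2*W)*(2*W) = 4*W²)
m(y, n) = -54*n² (m(y, n) = -6*(2*n + n)² = -6*9*n² = -54*n²)
39649 - m(L(3), A) = 39649 - (-54)*(-108)² = 39649 - (-54)*11664 = 39649 - 1*(-629856) = 39649 + 629856 = 669505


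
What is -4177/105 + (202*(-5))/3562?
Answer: -7492262/187005 ≈ -40.065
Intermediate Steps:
-4177/105 + (202*(-5))/3562 = -4177*1/105 - 1010*1/3562 = -4177/105 - 505/1781 = -7492262/187005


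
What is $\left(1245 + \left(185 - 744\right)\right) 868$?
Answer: $595448$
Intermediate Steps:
$\left(1245 + \left(185 - 744\right)\right) 868 = \left(1245 - 559\right) 868 = 686 \cdot 868 = 595448$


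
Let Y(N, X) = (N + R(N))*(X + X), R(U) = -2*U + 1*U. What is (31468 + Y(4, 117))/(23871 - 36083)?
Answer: -7867/3053 ≈ -2.5768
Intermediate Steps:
R(U) = -U (R(U) = -2*U + U = -U)
Y(N, X) = 0 (Y(N, X) = (N - N)*(X + X) = 0*(2*X) = 0)
(31468 + Y(4, 117))/(23871 - 36083) = (31468 + 0)/(23871 - 36083) = 31468/(-12212) = 31468*(-1/12212) = -7867/3053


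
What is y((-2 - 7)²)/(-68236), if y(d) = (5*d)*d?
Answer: -32805/68236 ≈ -0.48076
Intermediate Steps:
y(d) = 5*d²
y((-2 - 7)²)/(-68236) = (5*((-2 - 7)²)²)/(-68236) = (5*((-9)²)²)*(-1/68236) = (5*81²)*(-1/68236) = (5*6561)*(-1/68236) = 32805*(-1/68236) = -32805/68236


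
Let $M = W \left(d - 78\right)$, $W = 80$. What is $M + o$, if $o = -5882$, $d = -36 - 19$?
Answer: $-16522$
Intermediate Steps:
$d = -55$ ($d = -36 - 19 = -55$)
$M = -10640$ ($M = 80 \left(-55 - 78\right) = 80 \left(-133\right) = -10640$)
$M + o = -10640 - 5882 = -16522$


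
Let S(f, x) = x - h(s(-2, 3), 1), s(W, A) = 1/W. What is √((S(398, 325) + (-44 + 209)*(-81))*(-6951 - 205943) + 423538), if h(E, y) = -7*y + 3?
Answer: √2775709722 ≈ 52685.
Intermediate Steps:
h(E, y) = 3 - 7*y
S(f, x) = 4 + x (S(f, x) = x - (3 - 7*1) = x - (3 - 7) = x - 1*(-4) = x + 4 = 4 + x)
√((S(398, 325) + (-44 + 209)*(-81))*(-6951 - 205943) + 423538) = √(((4 + 325) + (-44 + 209)*(-81))*(-6951 - 205943) + 423538) = √((329 + 165*(-81))*(-212894) + 423538) = √((329 - 13365)*(-212894) + 423538) = √(-13036*(-212894) + 423538) = √(2775286184 + 423538) = √2775709722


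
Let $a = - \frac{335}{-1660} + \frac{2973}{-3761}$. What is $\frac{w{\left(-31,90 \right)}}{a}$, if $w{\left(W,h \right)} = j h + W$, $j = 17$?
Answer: $- \frac{1871729348}{735049} \approx -2546.4$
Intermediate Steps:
$a = - \frac{735049}{1248652}$ ($a = \left(-335\right) \left(- \frac{1}{1660}\right) + 2973 \left(- \frac{1}{3761}\right) = \frac{67}{332} - \frac{2973}{3761} = - \frac{735049}{1248652} \approx -0.58867$)
$w{\left(W,h \right)} = W + 17 h$ ($w{\left(W,h \right)} = 17 h + W = W + 17 h$)
$\frac{w{\left(-31,90 \right)}}{a} = \frac{-31 + 17 \cdot 90}{- \frac{735049}{1248652}} = \left(-31 + 1530\right) \left(- \frac{1248652}{735049}\right) = 1499 \left(- \frac{1248652}{735049}\right) = - \frac{1871729348}{735049}$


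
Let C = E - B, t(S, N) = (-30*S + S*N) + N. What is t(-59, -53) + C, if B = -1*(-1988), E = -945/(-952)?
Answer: 388551/136 ≈ 2857.0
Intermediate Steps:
E = 135/136 (E = -945*(-1/952) = 135/136 ≈ 0.99265)
t(S, N) = N - 30*S + N*S (t(S, N) = (-30*S + N*S) + N = N - 30*S + N*S)
B = 1988
C = -270233/136 (C = 135/136 - 1*1988 = 135/136 - 1988 = -270233/136 ≈ -1987.0)
t(-59, -53) + C = (-53 - 30*(-59) - 53*(-59)) - 270233/136 = (-53 + 1770 + 3127) - 270233/136 = 4844 - 270233/136 = 388551/136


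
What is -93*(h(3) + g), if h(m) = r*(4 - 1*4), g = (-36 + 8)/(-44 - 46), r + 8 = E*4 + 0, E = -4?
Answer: -434/15 ≈ -28.933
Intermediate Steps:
r = -24 (r = -8 + (-4*4 + 0) = -8 + (-16 + 0) = -8 - 16 = -24)
g = 14/45 (g = -28/(-90) = -28*(-1/90) = 14/45 ≈ 0.31111)
h(m) = 0 (h(m) = -24*(4 - 1*4) = -24*(4 - 4) = -24*0 = 0)
-93*(h(3) + g) = -93*(0 + 14/45) = -93*14/45 = -434/15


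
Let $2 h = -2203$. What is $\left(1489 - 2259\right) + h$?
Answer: $- \frac{3743}{2} \approx -1871.5$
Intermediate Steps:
$h = - \frac{2203}{2}$ ($h = \frac{1}{2} \left(-2203\right) = - \frac{2203}{2} \approx -1101.5$)
$\left(1489 - 2259\right) + h = \left(1489 - 2259\right) - \frac{2203}{2} = -770 - \frac{2203}{2} = - \frac{3743}{2}$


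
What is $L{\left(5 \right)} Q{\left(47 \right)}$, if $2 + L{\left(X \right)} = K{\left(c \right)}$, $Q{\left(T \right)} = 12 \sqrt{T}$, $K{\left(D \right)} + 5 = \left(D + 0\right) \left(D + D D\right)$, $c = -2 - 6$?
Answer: $- 5460 \sqrt{47} \approx -37432.0$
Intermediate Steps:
$c = -8$ ($c = -2 - 6 = -8$)
$K{\left(D \right)} = -5 + D \left(D + D^{2}\right)$ ($K{\left(D \right)} = -5 + \left(D + 0\right) \left(D + D D\right) = -5 + D \left(D + D^{2}\right)$)
$L{\left(X \right)} = -455$ ($L{\left(X \right)} = -2 + \left(-5 + \left(-8\right)^{2} + \left(-8\right)^{3}\right) = -2 - 453 = -455$)
$L{\left(5 \right)} Q{\left(47 \right)} = - 455 \cdot 12 \sqrt{47} = - 5460 \sqrt{47}$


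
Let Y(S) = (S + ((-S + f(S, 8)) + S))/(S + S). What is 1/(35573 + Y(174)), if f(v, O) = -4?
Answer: 174/6189787 ≈ 2.8111e-5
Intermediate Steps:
Y(S) = (-4 + S)/(2*S) (Y(S) = (S + ((-S - 4) + S))/(S + S) = (S + ((-4 - S) + S))/((2*S)) = (S - 4)*(1/(2*S)) = (-4 + S)*(1/(2*S)) = (-4 + S)/(2*S))
1/(35573 + Y(174)) = 1/(35573 + (½)*(-4 + 174)/174) = 1/(35573 + (½)*(1/174)*170) = 1/(35573 + 85/174) = 1/(6189787/174) = 174/6189787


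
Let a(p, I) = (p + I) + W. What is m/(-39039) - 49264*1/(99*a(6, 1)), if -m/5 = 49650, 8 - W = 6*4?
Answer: 64982062/1054053 ≈ 61.650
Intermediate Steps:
W = -16 (W = 8 - 6*4 = 8 - 1*24 = 8 - 24 = -16)
m = -248250 (m = -5*49650 = -248250)
a(p, I) = -16 + I + p (a(p, I) = (p + I) - 16 = (I + p) - 16 = -16 + I + p)
m/(-39039) - 49264*1/(99*a(6, 1)) = -248250/(-39039) - 49264*1/(99*(-16 + 1 + 6)) = -248250*(-1/39039) - 49264/(-3*(-9)*(-33)) = 82750/13013 - 49264/(27*(-33)) = 82750/13013 - 49264/(-891) = 82750/13013 - 49264*(-1/891) = 82750/13013 + 49264/891 = 64982062/1054053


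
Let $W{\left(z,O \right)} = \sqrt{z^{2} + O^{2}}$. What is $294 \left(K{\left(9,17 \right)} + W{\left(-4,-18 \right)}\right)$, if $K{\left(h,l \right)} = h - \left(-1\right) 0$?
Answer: $2646 + 588 \sqrt{85} \approx 8067.1$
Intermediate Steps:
$K{\left(h,l \right)} = h$ ($K{\left(h,l \right)} = h - 0 = h + 0 = h$)
$W{\left(z,O \right)} = \sqrt{O^{2} + z^{2}}$
$294 \left(K{\left(9,17 \right)} + W{\left(-4,-18 \right)}\right) = 294 \left(9 + \sqrt{\left(-18\right)^{2} + \left(-4\right)^{2}}\right) = 294 \left(9 + \sqrt{324 + 16}\right) = 294 \left(9 + \sqrt{340}\right) = 294 \left(9 + 2 \sqrt{85}\right) = 2646 + 588 \sqrt{85}$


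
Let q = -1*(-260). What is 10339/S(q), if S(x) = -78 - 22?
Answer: -10339/100 ≈ -103.39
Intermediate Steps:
q = 260
S(x) = -100
10339/S(q) = 10339/(-100) = 10339*(-1/100) = -10339/100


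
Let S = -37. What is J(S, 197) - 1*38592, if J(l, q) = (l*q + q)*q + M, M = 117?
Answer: -1435599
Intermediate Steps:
J(l, q) = 117 + q*(q + l*q) (J(l, q) = (l*q + q)*q + 117 = (q + l*q)*q + 117 = q*(q + l*q) + 117 = 117 + q*(q + l*q))
J(S, 197) - 1*38592 = (117 + 197² - 37*197²) - 1*38592 = (117 + 38809 - 37*38809) - 38592 = (117 + 38809 - 1435933) - 38592 = -1397007 - 38592 = -1435599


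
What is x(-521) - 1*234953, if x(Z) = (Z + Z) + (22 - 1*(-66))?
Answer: -235907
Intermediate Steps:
x(Z) = 88 + 2*Z (x(Z) = 2*Z + (22 + 66) = 2*Z + 88 = 88 + 2*Z)
x(-521) - 1*234953 = (88 + 2*(-521)) - 1*234953 = (88 - 1042) - 234953 = -954 - 234953 = -235907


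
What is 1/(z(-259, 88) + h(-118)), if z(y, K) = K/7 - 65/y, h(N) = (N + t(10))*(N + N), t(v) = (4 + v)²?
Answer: -259/4764351 ≈ -5.4362e-5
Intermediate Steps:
h(N) = 2*N*(196 + N) (h(N) = (N + (4 + 10)²)*(N + N) = (N + 14²)*(2*N) = (N + 196)*(2*N) = (196 + N)*(2*N) = 2*N*(196 + N))
z(y, K) = -65/y + K/7 (z(y, K) = K*(⅐) - 65/y = K/7 - 65/y = -65/y + K/7)
1/(z(-259, 88) + h(-118)) = 1/((-65/(-259) + (⅐)*88) + 2*(-118)*(196 - 118)) = 1/((-65*(-1/259) + 88/7) + 2*(-118)*78) = 1/((65/259 + 88/7) - 18408) = 1/(3321/259 - 18408) = 1/(-4764351/259) = -259/4764351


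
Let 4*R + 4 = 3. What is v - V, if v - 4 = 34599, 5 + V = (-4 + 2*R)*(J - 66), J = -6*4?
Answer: 34203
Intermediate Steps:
R = -¼ (R = -1 + (¼)*3 = -1 + ¾ = -¼ ≈ -0.25000)
J = -24
V = 400 (V = -5 + (-4 + 2*(-¼))*(-24 - 66) = -5 + (-4 - ½)*(-90) = -5 - 9/2*(-90) = -5 + 405 = 400)
v = 34603 (v = 4 + 34599 = 34603)
v - V = 34603 - 1*400 = 34603 - 400 = 34203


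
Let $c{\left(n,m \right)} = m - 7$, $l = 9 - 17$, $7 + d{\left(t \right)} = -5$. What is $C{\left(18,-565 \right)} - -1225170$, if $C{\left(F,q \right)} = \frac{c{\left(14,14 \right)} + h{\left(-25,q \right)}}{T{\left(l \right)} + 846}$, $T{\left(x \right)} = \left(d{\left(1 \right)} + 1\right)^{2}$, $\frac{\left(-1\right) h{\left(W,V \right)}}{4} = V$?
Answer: $\frac{1184741657}{967} \approx 1.2252 \cdot 10^{6}$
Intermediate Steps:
$h{\left(W,V \right)} = - 4 V$
$d{\left(t \right)} = -12$ ($d{\left(t \right)} = -7 - 5 = -12$)
$l = -8$ ($l = 9 - 17 = -8$)
$T{\left(x \right)} = 121$ ($T{\left(x \right)} = \left(-12 + 1\right)^{2} = \left(-11\right)^{2} = 121$)
$c{\left(n,m \right)} = -7 + m$
$C{\left(F,q \right)} = \frac{7}{967} - \frac{4 q}{967}$ ($C{\left(F,q \right)} = \frac{\left(-7 + 14\right) - 4 q}{121 + 846} = \frac{7 - 4 q}{967} = \left(7 - 4 q\right) \frac{1}{967} = \frac{7}{967} - \frac{4 q}{967}$)
$C{\left(18,-565 \right)} - -1225170 = \left(\frac{7}{967} - - \frac{2260}{967}\right) - -1225170 = \left(\frac{7}{967} + \frac{2260}{967}\right) + 1225170 = \frac{2267}{967} + 1225170 = \frac{1184741657}{967}$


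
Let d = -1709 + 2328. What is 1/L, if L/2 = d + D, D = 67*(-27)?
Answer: -1/2380 ≈ -0.00042017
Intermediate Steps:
d = 619
D = -1809
L = -2380 (L = 2*(619 - 1809) = 2*(-1190) = -2380)
1/L = 1/(-2380) = -1/2380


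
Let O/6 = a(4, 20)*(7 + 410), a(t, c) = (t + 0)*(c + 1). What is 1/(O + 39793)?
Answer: 1/249961 ≈ 4.0006e-6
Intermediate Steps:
a(t, c) = t*(1 + c)
O = 210168 (O = 6*((4*(1 + 20))*(7 + 410)) = 6*((4*21)*417) = 6*(84*417) = 6*35028 = 210168)
1/(O + 39793) = 1/(210168 + 39793) = 1/249961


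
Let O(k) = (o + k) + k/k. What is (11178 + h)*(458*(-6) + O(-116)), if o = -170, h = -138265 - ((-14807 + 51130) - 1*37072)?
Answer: 383183154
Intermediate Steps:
h = -137516 (h = -138265 - (36323 - 37072) = -138265 - 1*(-749) = -138265 + 749 = -137516)
O(k) = -169 + k (O(k) = (-170 + k) + k/k = (-170 + k) + 1 = -169 + k)
(11178 + h)*(458*(-6) + O(-116)) = (11178 - 137516)*(458*(-6) + (-169 - 116)) = -126338*(-2748 - 285) = -126338*(-3033) = 383183154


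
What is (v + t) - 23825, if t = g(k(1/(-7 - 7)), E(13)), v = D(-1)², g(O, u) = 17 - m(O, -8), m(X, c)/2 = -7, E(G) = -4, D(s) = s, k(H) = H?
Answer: -23793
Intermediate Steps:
m(X, c) = -14 (m(X, c) = 2*(-7) = -14)
g(O, u) = 31 (g(O, u) = 17 - 1*(-14) = 17 + 14 = 31)
v = 1 (v = (-1)² = 1)
t = 31
(v + t) - 23825 = (1 + 31) - 23825 = 32 - 23825 = -23793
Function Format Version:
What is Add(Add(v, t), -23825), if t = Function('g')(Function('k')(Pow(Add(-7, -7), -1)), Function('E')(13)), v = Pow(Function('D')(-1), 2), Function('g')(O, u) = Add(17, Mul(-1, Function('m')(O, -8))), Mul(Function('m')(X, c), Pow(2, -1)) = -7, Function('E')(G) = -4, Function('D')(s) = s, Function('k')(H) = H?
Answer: -23793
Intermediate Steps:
Function('m')(X, c) = -14 (Function('m')(X, c) = Mul(2, -7) = -14)
Function('g')(O, u) = 31 (Function('g')(O, u) = Add(17, Mul(-1, -14)) = Add(17, 14) = 31)
v = 1 (v = Pow(-1, 2) = 1)
t = 31
Add(Add(v, t), -23825) = Add(Add(1, 31), -23825) = Add(32, -23825) = -23793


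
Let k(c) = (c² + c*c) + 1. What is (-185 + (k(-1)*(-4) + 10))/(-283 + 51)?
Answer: 187/232 ≈ 0.80603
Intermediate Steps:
k(c) = 1 + 2*c² (k(c) = (c² + c²) + 1 = 2*c² + 1 = 1 + 2*c²)
(-185 + (k(-1)*(-4) + 10))/(-283 + 51) = (-185 + ((1 + 2*(-1)²)*(-4) + 10))/(-283 + 51) = (-185 + ((1 + 2*1)*(-4) + 10))/(-232) = (-185 + ((1 + 2)*(-4) + 10))*(-1/232) = (-185 + (3*(-4) + 10))*(-1/232) = (-185 + (-12 + 10))*(-1/232) = (-185 - 2)*(-1/232) = -187*(-1/232) = 187/232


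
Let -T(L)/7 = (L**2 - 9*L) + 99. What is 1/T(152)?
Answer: -1/152845 ≈ -6.5426e-6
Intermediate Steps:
T(L) = -693 - 7*L**2 + 63*L (T(L) = -7*((L**2 - 9*L) + 99) = -7*(99 + L**2 - 9*L) = -693 - 7*L**2 + 63*L)
1/T(152) = 1/(-693 - 7*152**2 + 63*152) = 1/(-693 - 7*23104 + 9576) = 1/(-693 - 161728 + 9576) = 1/(-152845) = -1/152845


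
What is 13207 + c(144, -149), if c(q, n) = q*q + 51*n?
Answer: 26344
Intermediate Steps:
c(q, n) = q² + 51*n
13207 + c(144, -149) = 13207 + (144² + 51*(-149)) = 13207 + (20736 - 7599) = 13207 + 13137 = 26344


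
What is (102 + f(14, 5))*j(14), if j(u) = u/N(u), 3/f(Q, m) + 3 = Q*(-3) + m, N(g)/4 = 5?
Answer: 28539/400 ≈ 71.348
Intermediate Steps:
N(g) = 20 (N(g) = 4*5 = 20)
f(Q, m) = 3/(-3 + m - 3*Q) (f(Q, m) = 3/(-3 + (Q*(-3) + m)) = 3/(-3 + (-3*Q + m)) = 3/(-3 + (m - 3*Q)) = 3/(-3 + m - 3*Q))
j(u) = u/20
(102 + f(14, 5))*j(14) = (102 + 3/(-3 + 5 - 3*14))*((1/20)*14) = (102 + 3/(-3 + 5 - 42))*(7/10) = (102 + 3/(-40))*(7/10) = (102 + 3*(-1/40))*(7/10) = (102 - 3/40)*(7/10) = (4077/40)*(7/10) = 28539/400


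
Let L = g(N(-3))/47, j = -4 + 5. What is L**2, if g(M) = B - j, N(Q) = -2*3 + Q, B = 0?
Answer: 1/2209 ≈ 0.00045269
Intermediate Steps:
N(Q) = -6 + Q
j = 1
g(M) = -1 (g(M) = 0 - 1*1 = 0 - 1 = -1)
L = -1/47 ≈ -0.021277
L**2 = (-1/47)**2 = 1/2209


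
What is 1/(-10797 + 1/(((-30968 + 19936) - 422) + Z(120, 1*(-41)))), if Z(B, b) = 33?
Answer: -11421/123312538 ≈ -9.2618e-5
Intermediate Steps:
1/(-10797 + 1/(((-30968 + 19936) - 422) + Z(120, 1*(-41)))) = 1/(-10797 + 1/(((-30968 + 19936) - 422) + 33)) = 1/(-10797 + 1/((-11032 - 422) + 33)) = 1/(-10797 + 1/(-11454 + 33)) = 1/(-10797 + 1/(-11421)) = 1/(-10797 - 1/11421) = 1/(-123312538/11421) = -11421/123312538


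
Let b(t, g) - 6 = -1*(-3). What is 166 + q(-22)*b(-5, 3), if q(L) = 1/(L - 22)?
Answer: 7295/44 ≈ 165.80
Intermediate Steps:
b(t, g) = 9 (b(t, g) = 6 - 1*(-3) = 6 + 3 = 9)
q(L) = 1/(-22 + L)
166 + q(-22)*b(-5, 3) = 166 + 9/(-22 - 22) = 166 + 9/(-44) = 166 - 1/44*9 = 166 - 9/44 = 7295/44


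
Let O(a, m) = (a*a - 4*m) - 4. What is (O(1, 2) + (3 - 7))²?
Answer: 225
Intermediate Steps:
O(a, m) = -4 + a² - 4*m (O(a, m) = (a² - 4*m) - 4 = -4 + a² - 4*m)
(O(1, 2) + (3 - 7))² = ((-4 + 1² - 4*2) + (3 - 7))² = ((-4 + 1 - 8) - 4)² = (-11 - 4)² = (-15)² = 225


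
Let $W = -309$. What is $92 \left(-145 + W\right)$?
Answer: $-41768$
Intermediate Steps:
$92 \left(-145 + W\right) = 92 \left(-145 - 309\right) = 92 \left(-454\right) = -41768$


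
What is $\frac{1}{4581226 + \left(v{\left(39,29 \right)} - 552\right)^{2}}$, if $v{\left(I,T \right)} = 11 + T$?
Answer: $\frac{1}{4843370} \approx 2.0647 \cdot 10^{-7}$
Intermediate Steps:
$\frac{1}{4581226 + \left(v{\left(39,29 \right)} - 552\right)^{2}} = \frac{1}{4581226 + \left(\left(11 + 29\right) - 552\right)^{2}} = \frac{1}{4581226 + \left(40 - 552\right)^{2}} = \frac{1}{4581226 + \left(-512\right)^{2}} = \frac{1}{4581226 + 262144} = \frac{1}{4843370}$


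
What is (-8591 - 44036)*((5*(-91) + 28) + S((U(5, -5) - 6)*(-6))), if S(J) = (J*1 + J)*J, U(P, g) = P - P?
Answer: -113937455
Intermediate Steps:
U(P, g) = 0
S(J) = 2*J**2 (S(J) = (J + J)*J = (2*J)*J = 2*J**2)
(-8591 - 44036)*((5*(-91) + 28) + S((U(5, -5) - 6)*(-6))) = (-8591 - 44036)*((5*(-91) + 28) + 2*((0 - 6)*(-6))**2) = -52627*((-455 + 28) + 2*(-6*(-6))**2) = -52627*(-427 + 2*36**2) = -52627*(-427 + 2*1296) = -52627*(-427 + 2592) = -52627*2165 = -113937455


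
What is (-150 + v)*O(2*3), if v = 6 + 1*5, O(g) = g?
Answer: -834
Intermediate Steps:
v = 11 (v = 6 + 5 = 11)
(-150 + v)*O(2*3) = (-150 + 11)*(2*3) = -139*6 = -834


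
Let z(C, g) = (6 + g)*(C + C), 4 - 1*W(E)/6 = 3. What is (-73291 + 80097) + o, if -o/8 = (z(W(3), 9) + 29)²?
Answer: -342642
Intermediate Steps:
W(E) = 6 (W(E) = 24 - 6*3 = 24 - 18 = 6)
z(C, g) = 2*C*(6 + g) (z(C, g) = (6 + g)*(2*C) = 2*C*(6 + g))
o = -349448 (o = -8*(2*6*(6 + 9) + 29)² = -8*(2*6*15 + 29)² = -8*(180 + 29)² = -8*209² = -8*43681 = -349448)
(-73291 + 80097) + o = (-73291 + 80097) - 349448 = 6806 - 349448 = -342642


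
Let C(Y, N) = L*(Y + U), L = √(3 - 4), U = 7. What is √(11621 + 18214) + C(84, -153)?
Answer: 3*√3315 + 91*I ≈ 172.73 + 91.0*I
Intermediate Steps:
L = I (L = √(-1) = I ≈ 1.0*I)
C(Y, N) = I*(7 + Y) (C(Y, N) = I*(Y + 7) = I*(7 + Y))
√(11621 + 18214) + C(84, -153) = √(11621 + 18214) + I*(7 + 84) = √29835 + I*91 = 3*√3315 + 91*I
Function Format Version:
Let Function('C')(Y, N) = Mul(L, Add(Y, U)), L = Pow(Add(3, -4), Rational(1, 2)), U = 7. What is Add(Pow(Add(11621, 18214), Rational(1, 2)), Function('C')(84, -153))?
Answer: Add(Mul(3, Pow(3315, Rational(1, 2))), Mul(91, I)) ≈ Add(172.73, Mul(91.000, I))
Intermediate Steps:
L = I (L = Pow(-1, Rational(1, 2)) = I ≈ Mul(1.0000, I))
Function('C')(Y, N) = Mul(I, Add(7, Y)) (Function('C')(Y, N) = Mul(I, Add(Y, 7)) = Mul(I, Add(7, Y)))
Add(Pow(Add(11621, 18214), Rational(1, 2)), Function('C')(84, -153)) = Add(Pow(Add(11621, 18214), Rational(1, 2)), Mul(I, Add(7, 84))) = Add(Pow(29835, Rational(1, 2)), Mul(I, 91)) = Add(Mul(3, Pow(3315, Rational(1, 2))), Mul(91, I))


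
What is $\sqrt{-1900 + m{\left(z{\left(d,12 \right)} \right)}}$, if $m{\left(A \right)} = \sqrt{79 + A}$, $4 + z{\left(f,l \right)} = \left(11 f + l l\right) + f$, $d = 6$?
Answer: $\sqrt{-1900 + \sqrt{291}} \approx 43.393 i$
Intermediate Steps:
$z{\left(f,l \right)} = -4 + l^{2} + 12 f$ ($z{\left(f,l \right)} = -4 + \left(\left(11 f + l l\right) + f\right) = -4 + \left(\left(11 f + l^{2}\right) + f\right) = -4 + \left(\left(l^{2} + 11 f\right) + f\right) = -4 + \left(l^{2} + 12 f\right) = -4 + l^{2} + 12 f$)
$\sqrt{-1900 + m{\left(z{\left(d,12 \right)} \right)}} = \sqrt{-1900 + \sqrt{79 + \left(-4 + 12^{2} + 12 \cdot 6\right)}} = \sqrt{-1900 + \sqrt{79 + \left(-4 + 144 + 72\right)}} = \sqrt{-1900 + \sqrt{79 + 212}} = \sqrt{-1900 + \sqrt{291}}$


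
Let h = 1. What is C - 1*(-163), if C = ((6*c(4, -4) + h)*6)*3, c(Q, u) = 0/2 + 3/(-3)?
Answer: 73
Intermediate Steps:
c(Q, u) = -1 (c(Q, u) = 0*(½) + 3*(-⅓) = 0 - 1 = -1)
C = -90 (C = ((6*(-1) + 1)*6)*3 = ((-6 + 1)*6)*3 = -5*6*3 = -30*3 = -90)
C - 1*(-163) = -90 - 1*(-163) = -90 + 163 = 73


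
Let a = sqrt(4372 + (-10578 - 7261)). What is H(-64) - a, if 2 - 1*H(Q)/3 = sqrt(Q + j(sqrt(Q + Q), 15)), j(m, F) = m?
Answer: 6 - 6*sqrt(-16 + 2*I*sqrt(2)) - 67*I*sqrt(3) ≈ 3.8869 - 140.14*I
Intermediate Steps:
a = 67*I*sqrt(3) (a = sqrt(4372 - 17839) = sqrt(-13467) = 67*I*sqrt(3) ≈ 116.05*I)
H(Q) = 6 - 3*sqrt(Q + sqrt(2)*sqrt(Q)) (H(Q) = 6 - 3*sqrt(Q + sqrt(Q + Q)) = 6 - 3*sqrt(Q + sqrt(2*Q)) = 6 - 3*sqrt(Q + sqrt(2)*sqrt(Q)))
H(-64) - a = (6 - 3*sqrt(-64 + sqrt(2)*sqrt(-64))) - 67*I*sqrt(3) = (6 - 3*sqrt(-64 + sqrt(2)*(8*I))) - 67*I*sqrt(3) = (6 - 3*sqrt(-64 + 8*I*sqrt(2))) - 67*I*sqrt(3) = 6 - 3*sqrt(-64 + 8*I*sqrt(2)) - 67*I*sqrt(3)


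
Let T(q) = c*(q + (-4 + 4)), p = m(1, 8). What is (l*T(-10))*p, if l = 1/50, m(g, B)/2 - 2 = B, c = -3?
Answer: 12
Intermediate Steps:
m(g, B) = 4 + 2*B
p = 20 (p = 4 + 2*8 = 4 + 16 = 20)
l = 1/50 ≈ 0.020000
T(q) = -3*q (T(q) = -3*(q + (-4 + 4)) = -3*(q + 0) = -3*q)
(l*T(-10))*p = ((-3*(-10))/50)*20 = ((1/50)*30)*20 = (⅗)*20 = 12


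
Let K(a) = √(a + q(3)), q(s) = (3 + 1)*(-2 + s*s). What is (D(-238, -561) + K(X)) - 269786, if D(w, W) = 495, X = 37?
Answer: -269291 + √65 ≈ -2.6928e+5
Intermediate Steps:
q(s) = -8 + 4*s² (q(s) = 4*(-2 + s²) = -8 + 4*s²)
K(a) = √(28 + a) (K(a) = √(a + (-8 + 4*3²)) = √(a + (-8 + 4*9)) = √(a + (-8 + 36)) = √(a + 28) = √(28 + a))
(D(-238, -561) + K(X)) - 269786 = (495 + √(28 + 37)) - 269786 = (495 + √65) - 269786 = -269291 + √65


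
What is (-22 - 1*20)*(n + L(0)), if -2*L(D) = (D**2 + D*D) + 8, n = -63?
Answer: 2814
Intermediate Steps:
L(D) = -4 - D**2 (L(D) = -((D**2 + D*D) + 8)/2 = -((D**2 + D**2) + 8)/2 = -(2*D**2 + 8)/2 = -(8 + 2*D**2)/2 = -4 - D**2)
(-22 - 1*20)*(n + L(0)) = (-22 - 1*20)*(-63 + (-4 - 1*0**2)) = (-22 - 20)*(-63 + (-4 - 1*0)) = -42*(-63 + (-4 + 0)) = -42*(-63 - 4) = -42*(-67) = 2814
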